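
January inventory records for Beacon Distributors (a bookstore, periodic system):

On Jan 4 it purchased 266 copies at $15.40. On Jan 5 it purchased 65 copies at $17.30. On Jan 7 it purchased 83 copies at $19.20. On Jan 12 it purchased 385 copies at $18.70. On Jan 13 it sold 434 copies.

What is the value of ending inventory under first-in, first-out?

Ending inventory = $6,825.50

Jan 13, 434 sold [FIFO — oldest first]: 266 @ $15.40 + 65 @ $17.30 + 83 @ $19.20 + 20 @ $18.70 = $7,188.50
Ending inventory: 365 @ $18.70 = $6,825.50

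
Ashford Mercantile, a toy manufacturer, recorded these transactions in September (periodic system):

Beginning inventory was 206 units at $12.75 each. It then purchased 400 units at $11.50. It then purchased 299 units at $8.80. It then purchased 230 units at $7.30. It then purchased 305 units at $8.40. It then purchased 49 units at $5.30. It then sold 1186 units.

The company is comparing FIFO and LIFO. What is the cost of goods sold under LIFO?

COGS = $10,616.40

FIFO COGS: 206 @ $12.75 + 400 @ $11.50 + 299 @ $8.80 + 230 @ $7.30 + 51 @ $8.40 = $11,965.10
LIFO COGS: 49 @ $5.30 + 305 @ $8.40 + 230 @ $7.30 + 299 @ $8.80 + 303 @ $11.50 = $10,616.40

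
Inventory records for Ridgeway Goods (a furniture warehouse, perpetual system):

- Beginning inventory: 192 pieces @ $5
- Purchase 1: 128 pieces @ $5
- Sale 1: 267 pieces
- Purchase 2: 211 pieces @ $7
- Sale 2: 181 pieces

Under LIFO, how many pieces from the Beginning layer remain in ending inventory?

53

Sale 1 (267) [LIFO — newest first]: 128 @ $5 + 139 @ $5 = $1,335
Sale 2 (181) [LIFO — newest first]: 181 @ $7 = $1,267
Total COGS = $1,335 + $1,267 = $2,602
Ending inventory: 53 @ $5 + 30 @ $7 = $475
Check: goods available $3,077 = COGS $2,602 + ending $475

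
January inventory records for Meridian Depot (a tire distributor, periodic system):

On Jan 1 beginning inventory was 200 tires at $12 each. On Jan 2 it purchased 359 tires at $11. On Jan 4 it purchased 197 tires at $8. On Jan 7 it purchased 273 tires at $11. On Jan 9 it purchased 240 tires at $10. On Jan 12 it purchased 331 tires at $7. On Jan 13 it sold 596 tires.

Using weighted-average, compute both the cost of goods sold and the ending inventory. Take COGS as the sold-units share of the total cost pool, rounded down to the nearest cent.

Jan 13, sell 596: 596/1600 × $15,645.00 → $5,827.76
Ending inventory (cost pool remaining) = $9,817.24
Check: goods available $15,645.00 = COGS $5,827.76 + ending $9,817.24

COGS = $5,827.76; ending inventory = $9,817.24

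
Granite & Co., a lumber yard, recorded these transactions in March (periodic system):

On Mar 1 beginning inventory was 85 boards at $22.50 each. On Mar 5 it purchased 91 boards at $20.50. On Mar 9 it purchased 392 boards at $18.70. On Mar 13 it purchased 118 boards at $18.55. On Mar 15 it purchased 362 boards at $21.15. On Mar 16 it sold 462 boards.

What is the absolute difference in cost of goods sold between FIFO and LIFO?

$385.10

FIFO COGS: 85 @ $22.50 + 91 @ $20.50 + 286 @ $18.70 = $9,126.20
LIFO COGS: 362 @ $21.15 + 100 @ $18.55 = $9,511.30
Difference = |$9,126.20 − $9,511.30| = $385.10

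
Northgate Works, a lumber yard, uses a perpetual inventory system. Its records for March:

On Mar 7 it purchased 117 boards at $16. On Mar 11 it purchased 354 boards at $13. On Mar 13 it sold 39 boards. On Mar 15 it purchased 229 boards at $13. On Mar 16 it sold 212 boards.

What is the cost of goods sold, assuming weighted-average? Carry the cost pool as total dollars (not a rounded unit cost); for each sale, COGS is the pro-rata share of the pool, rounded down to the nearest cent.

After Mar 7: 117 on hand, pool $1,872.00 (≈ $16.0000 each)
After Mar 11: 471 on hand, pool $6,474.00 (≈ $13.7452 each)
Mar 13, sell 39: 39/471 × $6,474.00 → $536.06
After Mar 15: 661 on hand, pool $8,914.94 (≈ $13.4870 each)
Mar 16, sell 212: 212/661 × $8,914.94 → $2,859.25
Total COGS = $536.06 + $2,859.25 = $3,395.31
Ending inventory (cost pool remaining) = $6,055.69
Check: goods available $9,451.00 = COGS $3,395.31 + ending $6,055.69

COGS = $3,395.31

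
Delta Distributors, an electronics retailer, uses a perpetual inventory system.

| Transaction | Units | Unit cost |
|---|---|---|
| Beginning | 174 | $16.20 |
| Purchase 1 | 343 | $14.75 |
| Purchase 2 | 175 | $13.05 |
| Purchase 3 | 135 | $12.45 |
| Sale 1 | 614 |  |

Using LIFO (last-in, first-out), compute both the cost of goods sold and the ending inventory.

Sale 1 (614) [LIFO — newest first]: 135 @ $12.45 + 175 @ $13.05 + 304 @ $14.75 = $8,448.50
Ending inventory: 174 @ $16.20 + 39 @ $14.75 = $3,394.05

COGS = $8,448.50; ending inventory = $3,394.05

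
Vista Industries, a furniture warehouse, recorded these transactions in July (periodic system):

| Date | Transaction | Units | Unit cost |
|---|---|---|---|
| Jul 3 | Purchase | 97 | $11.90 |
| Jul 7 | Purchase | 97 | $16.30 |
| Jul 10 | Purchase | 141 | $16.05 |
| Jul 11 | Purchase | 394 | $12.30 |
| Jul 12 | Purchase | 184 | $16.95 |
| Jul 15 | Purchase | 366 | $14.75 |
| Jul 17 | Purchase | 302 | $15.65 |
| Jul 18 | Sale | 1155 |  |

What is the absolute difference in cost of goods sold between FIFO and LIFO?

FIFO COGS: 97 @ $11.90 + 97 @ $16.30 + 141 @ $16.05 + 394 @ $12.30 + 184 @ $16.95 + 242 @ $14.75 = $16,532.95
LIFO COGS: 302 @ $15.65 + 366 @ $14.75 + 184 @ $16.95 + 303 @ $12.30 = $16,970.50
Difference = |$16,532.95 − $16,970.50| = $437.55

$437.55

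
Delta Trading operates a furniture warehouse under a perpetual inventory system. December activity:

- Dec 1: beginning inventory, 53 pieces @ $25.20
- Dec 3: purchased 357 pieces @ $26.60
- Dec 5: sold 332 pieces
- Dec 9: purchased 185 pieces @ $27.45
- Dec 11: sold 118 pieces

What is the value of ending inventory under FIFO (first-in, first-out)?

Dec 5, 332 sold [FIFO — oldest first]: 53 @ $25.20 + 279 @ $26.60 = $8,757.00
Dec 11, 118 sold [FIFO — oldest first]: 78 @ $26.60 + 40 @ $27.45 = $3,172.80
Total COGS = $8,757.00 + $3,172.80 = $11,929.80
Ending inventory: 145 @ $27.45 = $3,980.25
Check: goods available $15,910.05 = COGS $11,929.80 + ending $3,980.25

Ending inventory = $3,980.25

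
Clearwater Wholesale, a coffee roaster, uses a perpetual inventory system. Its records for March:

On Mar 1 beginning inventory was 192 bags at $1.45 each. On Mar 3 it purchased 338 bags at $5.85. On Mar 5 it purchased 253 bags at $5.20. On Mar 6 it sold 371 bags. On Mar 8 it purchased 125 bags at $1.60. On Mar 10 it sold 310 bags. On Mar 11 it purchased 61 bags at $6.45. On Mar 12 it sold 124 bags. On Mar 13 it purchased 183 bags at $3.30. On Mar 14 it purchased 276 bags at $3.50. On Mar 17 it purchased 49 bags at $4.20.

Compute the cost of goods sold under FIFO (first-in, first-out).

COGS = $3,606.50

Mar 6, 371 sold [FIFO — oldest first]: 192 @ $1.45 + 179 @ $5.85 = $1,325.55
Mar 10, 310 sold [FIFO — oldest first]: 159 @ $5.85 + 151 @ $5.20 = $1,715.35
Mar 12, 124 sold [FIFO — oldest first]: 102 @ $5.20 + 22 @ $1.60 = $565.60
Total COGS = $1,325.55 + $1,715.35 + $565.60 = $3,606.50
Ending inventory: 103 @ $1.60 + 61 @ $6.45 + 183 @ $3.30 + 276 @ $3.50 + 49 @ $4.20 = $2,333.95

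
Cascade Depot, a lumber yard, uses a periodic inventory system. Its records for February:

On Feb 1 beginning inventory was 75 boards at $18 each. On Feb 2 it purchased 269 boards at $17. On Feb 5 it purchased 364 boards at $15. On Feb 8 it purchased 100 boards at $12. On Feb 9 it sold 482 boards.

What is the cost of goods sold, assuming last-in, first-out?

Feb 9, 482 sold [LIFO — newest first]: 100 @ $12 + 364 @ $15 + 18 @ $17 = $6,966
Ending inventory: 75 @ $18 + 251 @ $17 = $5,617

COGS = $6,966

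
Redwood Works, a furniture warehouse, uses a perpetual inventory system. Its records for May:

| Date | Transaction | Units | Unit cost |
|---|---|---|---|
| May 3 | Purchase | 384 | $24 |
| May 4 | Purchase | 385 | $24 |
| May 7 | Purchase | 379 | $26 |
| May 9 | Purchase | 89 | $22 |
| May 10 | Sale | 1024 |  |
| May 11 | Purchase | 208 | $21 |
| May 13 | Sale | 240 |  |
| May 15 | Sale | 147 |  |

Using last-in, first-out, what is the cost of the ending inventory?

Ending inventory = $816

May 10, 1024 sold [LIFO — newest first]: 89 @ $22 + 379 @ $26 + 385 @ $24 + 171 @ $24 = $25,156
May 13, 240 sold [LIFO — newest first]: 208 @ $21 + 32 @ $24 = $5,136
May 15, 147 sold [LIFO — newest first]: 147 @ $24 = $3,528
Total COGS = $25,156 + $5,136 + $3,528 = $33,820
Ending inventory: 34 @ $24 = $816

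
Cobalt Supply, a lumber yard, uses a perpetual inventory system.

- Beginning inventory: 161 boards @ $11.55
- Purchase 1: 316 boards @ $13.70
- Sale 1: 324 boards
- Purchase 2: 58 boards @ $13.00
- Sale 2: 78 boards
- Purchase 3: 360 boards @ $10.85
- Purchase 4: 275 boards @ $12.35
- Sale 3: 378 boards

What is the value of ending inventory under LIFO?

Sale 1 (324) [LIFO — newest first]: 316 @ $13.70 + 8 @ $11.55 = $4,421.60
Sale 2 (78) [LIFO — newest first]: 58 @ $13.00 + 20 @ $11.55 = $985.00
Sale 3 (378) [LIFO — newest first]: 275 @ $12.35 + 103 @ $10.85 = $4,513.80
Total COGS = $4,421.60 + $985.00 + $4,513.80 = $9,920.40
Ending inventory: 133 @ $11.55 + 257 @ $10.85 = $4,324.60
Check: goods available $14,245.00 = COGS $9,920.40 + ending $4,324.60

Ending inventory = $4,324.60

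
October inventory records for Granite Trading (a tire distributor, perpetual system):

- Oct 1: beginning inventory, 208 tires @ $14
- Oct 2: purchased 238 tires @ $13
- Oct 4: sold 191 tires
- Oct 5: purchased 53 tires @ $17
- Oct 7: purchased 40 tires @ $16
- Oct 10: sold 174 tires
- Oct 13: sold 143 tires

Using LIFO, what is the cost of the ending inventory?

Ending inventory = $434

Oct 4, 191 sold [LIFO — newest first]: 191 @ $13 = $2,483
Oct 10, 174 sold [LIFO — newest first]: 40 @ $16 + 53 @ $17 + 47 @ $13 + 34 @ $14 = $2,628
Oct 13, 143 sold [LIFO — newest first]: 143 @ $14 = $2,002
Total COGS = $2,483 + $2,628 + $2,002 = $7,113
Ending inventory: 31 @ $14 = $434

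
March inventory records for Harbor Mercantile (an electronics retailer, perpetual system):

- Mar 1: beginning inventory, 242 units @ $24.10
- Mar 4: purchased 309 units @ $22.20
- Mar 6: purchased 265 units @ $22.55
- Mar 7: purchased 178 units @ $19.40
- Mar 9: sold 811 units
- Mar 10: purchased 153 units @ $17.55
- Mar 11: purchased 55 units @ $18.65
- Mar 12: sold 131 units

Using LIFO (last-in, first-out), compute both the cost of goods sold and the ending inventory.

Mar 9, 811 sold [LIFO — newest first]: 178 @ $19.40 + 265 @ $22.55 + 309 @ $22.20 + 59 @ $24.10 = $17,710.65
Mar 12, 131 sold [LIFO — newest first]: 55 @ $18.65 + 76 @ $17.55 = $2,359.55
Total COGS = $17,710.65 + $2,359.55 = $20,070.20
Ending inventory: 183 @ $24.10 + 77 @ $17.55 = $5,761.65
Check: goods available $25,831.85 = COGS $20,070.20 + ending $5,761.65

COGS = $20,070.20; ending inventory = $5,761.65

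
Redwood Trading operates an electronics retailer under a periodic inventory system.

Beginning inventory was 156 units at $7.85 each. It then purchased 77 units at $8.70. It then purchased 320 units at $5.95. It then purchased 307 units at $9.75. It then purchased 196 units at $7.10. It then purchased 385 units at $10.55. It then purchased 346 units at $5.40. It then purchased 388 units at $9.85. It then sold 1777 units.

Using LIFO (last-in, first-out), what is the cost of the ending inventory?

Ending inventory = $2,876.25

Sale 1 (1777) [LIFO — newest first]: 388 @ $9.85 + 346 @ $5.40 + 385 @ $10.55 + 196 @ $7.10 + 307 @ $9.75 + 155 @ $5.95 = $15,059.05
Ending inventory: 156 @ $7.85 + 77 @ $8.70 + 165 @ $5.95 = $2,876.25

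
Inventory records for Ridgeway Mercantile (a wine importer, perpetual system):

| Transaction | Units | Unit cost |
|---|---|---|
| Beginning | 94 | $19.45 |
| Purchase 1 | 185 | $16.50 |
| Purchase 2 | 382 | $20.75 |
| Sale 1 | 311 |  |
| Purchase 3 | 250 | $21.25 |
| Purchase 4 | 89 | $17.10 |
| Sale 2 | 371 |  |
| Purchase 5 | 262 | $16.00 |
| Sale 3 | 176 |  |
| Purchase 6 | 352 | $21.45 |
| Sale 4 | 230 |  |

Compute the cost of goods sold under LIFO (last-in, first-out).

Sale 1 (311) [LIFO — newest first]: 311 @ $20.75 = $6,453.25
Sale 2 (371) [LIFO — newest first]: 89 @ $17.10 + 250 @ $21.25 + 32 @ $20.75 = $7,498.40
Sale 3 (176) [LIFO — newest first]: 176 @ $16.00 = $2,816.00
Sale 4 (230) [LIFO — newest first]: 230 @ $21.45 = $4,933.50
Total COGS = $6,453.25 + $7,498.40 + $2,816.00 + $4,933.50 = $21,701.15
Ending inventory: 94 @ $19.45 + 185 @ $16.50 + 39 @ $20.75 + 86 @ $16.00 + 122 @ $21.45 = $9,682.95

COGS = $21,701.15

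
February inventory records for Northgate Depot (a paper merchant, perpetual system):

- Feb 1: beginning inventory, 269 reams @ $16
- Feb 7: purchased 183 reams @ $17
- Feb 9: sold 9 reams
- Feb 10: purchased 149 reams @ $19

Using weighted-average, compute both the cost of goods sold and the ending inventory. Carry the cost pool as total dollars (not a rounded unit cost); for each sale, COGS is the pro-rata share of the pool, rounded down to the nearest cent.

COGS = $147.64; ending inventory = $10,098.36

After Feb 1: 269 on hand, pool $4,304.00 (≈ $16.0000 each)
After Feb 7: 452 on hand, pool $7,415.00 (≈ $16.4049 each)
Feb 9, sell 9: 9/452 × $7,415.00 → $147.64
After Feb 10: 592 on hand, pool $10,098.36 (≈ $17.0580 each)
Ending inventory (cost pool remaining) = $10,098.36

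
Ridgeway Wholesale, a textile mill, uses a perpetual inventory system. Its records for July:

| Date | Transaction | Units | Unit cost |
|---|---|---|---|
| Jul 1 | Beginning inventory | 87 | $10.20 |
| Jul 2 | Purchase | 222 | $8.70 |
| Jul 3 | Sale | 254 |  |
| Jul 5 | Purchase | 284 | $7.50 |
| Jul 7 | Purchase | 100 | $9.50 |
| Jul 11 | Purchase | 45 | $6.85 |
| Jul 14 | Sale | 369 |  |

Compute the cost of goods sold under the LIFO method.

Jul 3, 254 sold [LIFO — newest first]: 222 @ $8.70 + 32 @ $10.20 = $2,257.80
Jul 14, 369 sold [LIFO — newest first]: 45 @ $6.85 + 100 @ $9.50 + 224 @ $7.50 = $2,938.25
Total COGS = $2,257.80 + $2,938.25 = $5,196.05
Ending inventory: 55 @ $10.20 + 60 @ $7.50 = $1,011.00
Check: goods available $6,207.05 = COGS $5,196.05 + ending $1,011.00

COGS = $5,196.05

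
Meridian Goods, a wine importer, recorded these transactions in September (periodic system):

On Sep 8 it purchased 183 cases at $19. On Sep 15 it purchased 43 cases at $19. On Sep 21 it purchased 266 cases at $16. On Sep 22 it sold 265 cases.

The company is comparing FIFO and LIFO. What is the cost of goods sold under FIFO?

FIFO COGS: 183 @ $19 + 43 @ $19 + 39 @ $16 = $4,918
LIFO COGS: 265 @ $16 = $4,240

COGS = $4,918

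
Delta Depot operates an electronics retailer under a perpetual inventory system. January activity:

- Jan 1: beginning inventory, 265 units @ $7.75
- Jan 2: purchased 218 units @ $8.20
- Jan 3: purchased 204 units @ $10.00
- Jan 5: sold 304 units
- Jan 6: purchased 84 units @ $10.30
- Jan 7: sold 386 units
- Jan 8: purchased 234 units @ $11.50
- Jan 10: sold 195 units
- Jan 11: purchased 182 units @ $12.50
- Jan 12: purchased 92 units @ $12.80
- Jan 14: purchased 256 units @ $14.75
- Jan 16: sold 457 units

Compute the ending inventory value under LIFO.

Ending inventory = $1,988.75

Jan 5, 304 sold [LIFO — newest first]: 204 @ $10.00 + 100 @ $8.20 = $2,860.00
Jan 7, 386 sold [LIFO — newest first]: 84 @ $10.30 + 118 @ $8.20 + 184 @ $7.75 = $3,258.80
Jan 10, 195 sold [LIFO — newest first]: 195 @ $11.50 = $2,242.50
Jan 16, 457 sold [LIFO — newest first]: 256 @ $14.75 + 92 @ $12.80 + 109 @ $12.50 = $6,316.10
Total COGS = $2,860.00 + $3,258.80 + $2,242.50 + $6,316.10 = $14,677.40
Ending inventory: 81 @ $7.75 + 39 @ $11.50 + 73 @ $12.50 = $1,988.75
Check: goods available $16,666.15 = COGS $14,677.40 + ending $1,988.75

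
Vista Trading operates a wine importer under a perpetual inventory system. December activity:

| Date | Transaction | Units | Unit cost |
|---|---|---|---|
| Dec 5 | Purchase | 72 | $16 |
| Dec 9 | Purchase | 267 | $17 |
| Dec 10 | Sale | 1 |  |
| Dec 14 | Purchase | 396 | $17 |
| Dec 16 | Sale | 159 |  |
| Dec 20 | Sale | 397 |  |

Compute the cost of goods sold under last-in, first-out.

COGS = $9,469

Dec 10, 1 sold [LIFO — newest first]: 1 @ $17 = $17
Dec 16, 159 sold [LIFO — newest first]: 159 @ $17 = $2,703
Dec 20, 397 sold [LIFO — newest first]: 237 @ $17 + 160 @ $17 = $6,749
Total COGS = $17 + $2,703 + $6,749 = $9,469
Ending inventory: 72 @ $16 + 106 @ $17 = $2,954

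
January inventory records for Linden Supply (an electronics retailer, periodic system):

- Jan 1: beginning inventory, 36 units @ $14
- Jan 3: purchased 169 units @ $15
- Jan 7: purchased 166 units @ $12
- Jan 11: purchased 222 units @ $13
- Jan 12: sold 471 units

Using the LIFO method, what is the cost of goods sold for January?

Jan 12, 471 sold [LIFO — newest first]: 222 @ $13 + 166 @ $12 + 83 @ $15 = $6,123
Ending inventory: 36 @ $14 + 86 @ $15 = $1,794
Check: goods available $7,917 = COGS $6,123 + ending $1,794

COGS = $6,123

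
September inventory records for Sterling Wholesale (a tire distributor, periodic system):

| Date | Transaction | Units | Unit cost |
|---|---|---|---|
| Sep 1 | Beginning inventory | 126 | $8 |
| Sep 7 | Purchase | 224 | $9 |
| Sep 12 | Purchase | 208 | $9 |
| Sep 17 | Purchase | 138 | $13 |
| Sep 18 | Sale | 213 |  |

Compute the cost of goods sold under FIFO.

Sep 18, 213 sold [FIFO — oldest first]: 126 @ $8 + 87 @ $9 = $1,791
Ending inventory: 137 @ $9 + 208 @ $9 + 138 @ $13 = $4,899

COGS = $1,791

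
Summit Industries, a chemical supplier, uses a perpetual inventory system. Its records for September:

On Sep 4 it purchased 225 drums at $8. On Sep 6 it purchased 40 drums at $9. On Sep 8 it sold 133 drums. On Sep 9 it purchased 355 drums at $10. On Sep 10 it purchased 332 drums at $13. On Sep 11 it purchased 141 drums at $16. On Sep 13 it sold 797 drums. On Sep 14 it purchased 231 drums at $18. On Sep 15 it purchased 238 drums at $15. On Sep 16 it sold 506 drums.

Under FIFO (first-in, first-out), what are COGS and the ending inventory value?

COGS = $18,120; ending inventory = $1,890

Sep 8, 133 sold [FIFO — oldest first]: 133 @ $8 = $1,064
Sep 13, 797 sold [FIFO — oldest first]: 92 @ $8 + 40 @ $9 + 355 @ $10 + 310 @ $13 = $8,676
Sep 16, 506 sold [FIFO — oldest first]: 22 @ $13 + 141 @ $16 + 231 @ $18 + 112 @ $15 = $8,380
Total COGS = $1,064 + $8,676 + $8,380 = $18,120
Ending inventory: 126 @ $15 = $1,890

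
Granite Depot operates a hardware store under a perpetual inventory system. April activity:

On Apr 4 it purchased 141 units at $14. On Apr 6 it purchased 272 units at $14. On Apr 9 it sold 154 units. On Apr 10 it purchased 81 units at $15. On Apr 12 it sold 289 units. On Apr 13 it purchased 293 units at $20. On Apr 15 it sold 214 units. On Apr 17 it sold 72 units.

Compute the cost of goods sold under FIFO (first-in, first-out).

COGS = $11,697

Apr 9, 154 sold [FIFO — oldest first]: 141 @ $14 + 13 @ $14 = $2,156
Apr 12, 289 sold [FIFO — oldest first]: 259 @ $14 + 30 @ $15 = $4,076
Apr 15, 214 sold [FIFO — oldest first]: 51 @ $15 + 163 @ $20 = $4,025
Apr 17, 72 sold [FIFO — oldest first]: 72 @ $20 = $1,440
Total COGS = $2,156 + $4,076 + $4,025 + $1,440 = $11,697
Ending inventory: 58 @ $20 = $1,160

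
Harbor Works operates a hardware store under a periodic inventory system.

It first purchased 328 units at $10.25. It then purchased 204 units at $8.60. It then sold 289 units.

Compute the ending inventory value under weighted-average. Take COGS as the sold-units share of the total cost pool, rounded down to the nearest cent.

Ending inventory = $2,337.01

Sale 1, sell 289: 289/532 × $5,116.40 → $2,779.39
Ending inventory (cost pool remaining) = $2,337.01
Check: goods available $5,116.40 = COGS $2,779.39 + ending $2,337.01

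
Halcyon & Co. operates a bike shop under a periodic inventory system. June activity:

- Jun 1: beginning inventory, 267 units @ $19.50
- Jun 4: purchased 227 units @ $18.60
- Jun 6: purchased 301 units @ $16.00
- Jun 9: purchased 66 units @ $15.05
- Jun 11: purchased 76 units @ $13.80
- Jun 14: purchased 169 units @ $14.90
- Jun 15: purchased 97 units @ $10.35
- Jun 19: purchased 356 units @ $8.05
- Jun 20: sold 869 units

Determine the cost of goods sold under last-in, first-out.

COGS = $10,109.95

Jun 20, 869 sold [LIFO — newest first]: 356 @ $8.05 + 97 @ $10.35 + 169 @ $14.90 + 76 @ $13.80 + 66 @ $15.05 + 105 @ $16.00 = $10,109.95
Ending inventory: 267 @ $19.50 + 227 @ $18.60 + 196 @ $16.00 = $12,564.70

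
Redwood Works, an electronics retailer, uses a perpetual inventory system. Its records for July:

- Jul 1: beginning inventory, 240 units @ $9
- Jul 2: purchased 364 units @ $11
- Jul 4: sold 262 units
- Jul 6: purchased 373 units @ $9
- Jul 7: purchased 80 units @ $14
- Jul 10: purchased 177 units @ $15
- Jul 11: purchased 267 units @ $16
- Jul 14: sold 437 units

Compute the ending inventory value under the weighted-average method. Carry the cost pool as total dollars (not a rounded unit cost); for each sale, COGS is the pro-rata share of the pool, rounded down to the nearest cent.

After Jul 1: 240 on hand, pool $2,160.00 (≈ $9.0000 each)
After Jul 2: 604 on hand, pool $6,164.00 (≈ $10.2053 each)
Jul 4, sell 262: 262/604 × $6,164.00 → $2,673.78
After Jul 6: 715 on hand, pool $6,847.22 (≈ $9.5765 each)
After Jul 7: 795 on hand, pool $7,967.22 (≈ $10.0217 each)
After Jul 10: 972 on hand, pool $10,622.22 (≈ $10.9282 each)
After Jul 11: 1239 on hand, pool $14,894.22 (≈ $12.0212 each)
Jul 14, sell 437: 437/1239 × $14,894.22 → $5,253.24
Total COGS = $2,673.78 + $5,253.24 = $7,927.02
Ending inventory (cost pool remaining) = $9,640.98

Ending inventory = $9,640.98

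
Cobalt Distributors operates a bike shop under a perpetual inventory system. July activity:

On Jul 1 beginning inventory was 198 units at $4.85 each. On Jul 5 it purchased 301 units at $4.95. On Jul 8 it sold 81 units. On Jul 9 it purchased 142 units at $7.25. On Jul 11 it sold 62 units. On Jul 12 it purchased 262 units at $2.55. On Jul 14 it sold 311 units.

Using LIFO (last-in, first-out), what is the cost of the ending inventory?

Ending inventory = $2,274.05

Jul 8, 81 sold [LIFO — newest first]: 81 @ $4.95 = $400.95
Jul 11, 62 sold [LIFO — newest first]: 62 @ $7.25 = $449.50
Jul 14, 311 sold [LIFO — newest first]: 262 @ $2.55 + 49 @ $7.25 = $1,023.35
Total COGS = $400.95 + $449.50 + $1,023.35 = $1,873.80
Ending inventory: 198 @ $4.85 + 220 @ $4.95 + 31 @ $7.25 = $2,274.05
Check: goods available $4,147.85 = COGS $1,873.80 + ending $2,274.05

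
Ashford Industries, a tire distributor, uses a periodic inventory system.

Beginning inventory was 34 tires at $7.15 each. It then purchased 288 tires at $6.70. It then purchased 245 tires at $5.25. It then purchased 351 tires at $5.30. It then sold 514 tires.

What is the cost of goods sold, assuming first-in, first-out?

Sale 1 (514) [FIFO — oldest first]: 34 @ $7.15 + 288 @ $6.70 + 192 @ $5.25 = $3,180.70
Ending inventory: 53 @ $5.25 + 351 @ $5.30 = $2,138.55

COGS = $3,180.70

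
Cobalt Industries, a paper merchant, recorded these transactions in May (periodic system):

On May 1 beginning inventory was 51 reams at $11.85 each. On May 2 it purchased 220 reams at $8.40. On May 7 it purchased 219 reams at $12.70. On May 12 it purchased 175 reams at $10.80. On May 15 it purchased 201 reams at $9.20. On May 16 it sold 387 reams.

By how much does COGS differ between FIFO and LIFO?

$46.65

FIFO COGS: 51 @ $11.85 + 220 @ $8.40 + 116 @ $12.70 = $3,925.55
LIFO COGS: 201 @ $9.20 + 175 @ $10.80 + 11 @ $12.70 = $3,878.90
Difference = |$3,925.55 − $3,878.90| = $46.65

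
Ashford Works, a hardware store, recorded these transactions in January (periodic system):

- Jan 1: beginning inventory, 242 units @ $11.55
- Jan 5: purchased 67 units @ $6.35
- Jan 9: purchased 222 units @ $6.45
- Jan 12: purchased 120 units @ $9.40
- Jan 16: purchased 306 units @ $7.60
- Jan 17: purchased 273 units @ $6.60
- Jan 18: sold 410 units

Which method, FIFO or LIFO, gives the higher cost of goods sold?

FIFO

FIFO COGS: 242 @ $11.55 + 67 @ $6.35 + 101 @ $6.45 = $3,872.00
LIFO COGS: 273 @ $6.60 + 137 @ $7.60 = $2,843.00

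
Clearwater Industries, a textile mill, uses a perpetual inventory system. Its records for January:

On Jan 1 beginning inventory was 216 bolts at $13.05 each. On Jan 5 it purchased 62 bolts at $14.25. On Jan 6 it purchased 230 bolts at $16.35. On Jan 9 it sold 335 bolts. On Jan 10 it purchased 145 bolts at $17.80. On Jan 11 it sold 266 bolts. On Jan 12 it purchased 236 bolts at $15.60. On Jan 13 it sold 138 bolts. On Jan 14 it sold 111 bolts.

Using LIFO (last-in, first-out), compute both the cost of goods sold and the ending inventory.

COGS = $13,216.45; ending inventory = $508.95

Jan 9, 335 sold [LIFO — newest first]: 230 @ $16.35 + 62 @ $14.25 + 43 @ $13.05 = $5,205.15
Jan 11, 266 sold [LIFO — newest first]: 145 @ $17.80 + 121 @ $13.05 = $4,160.05
Jan 13, 138 sold [LIFO — newest first]: 138 @ $15.60 = $2,152.80
Jan 14, 111 sold [LIFO — newest first]: 98 @ $15.60 + 13 @ $13.05 = $1,698.45
Total COGS = $5,205.15 + $4,160.05 + $2,152.80 + $1,698.45 = $13,216.45
Ending inventory: 39 @ $13.05 = $508.95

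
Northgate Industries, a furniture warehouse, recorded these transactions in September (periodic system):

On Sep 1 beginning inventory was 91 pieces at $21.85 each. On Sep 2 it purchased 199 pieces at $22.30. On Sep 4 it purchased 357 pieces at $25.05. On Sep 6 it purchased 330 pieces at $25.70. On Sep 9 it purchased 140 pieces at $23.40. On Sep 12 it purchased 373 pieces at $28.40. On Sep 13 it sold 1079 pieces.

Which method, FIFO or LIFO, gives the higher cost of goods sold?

LIFO

FIFO COGS: 91 @ $21.85 + 199 @ $22.30 + 357 @ $25.05 + 330 @ $25.70 + 102 @ $23.40 = $26,236.70
LIFO COGS: 373 @ $28.40 + 140 @ $23.40 + 330 @ $25.70 + 236 @ $25.05 = $28,262.00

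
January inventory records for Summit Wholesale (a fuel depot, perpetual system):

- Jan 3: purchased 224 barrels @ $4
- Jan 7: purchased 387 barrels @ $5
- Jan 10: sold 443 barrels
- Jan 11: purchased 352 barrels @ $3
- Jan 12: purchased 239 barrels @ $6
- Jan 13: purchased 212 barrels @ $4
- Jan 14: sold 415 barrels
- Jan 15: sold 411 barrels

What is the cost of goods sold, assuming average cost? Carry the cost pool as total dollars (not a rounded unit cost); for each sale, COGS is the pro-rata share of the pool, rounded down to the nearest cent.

COGS = $5,554.29

After Jan 3: 224 on hand, pool $896.00 (≈ $4.0000 each)
After Jan 7: 611 on hand, pool $2,831.00 (≈ $4.6334 each)
Jan 10, sell 443: 443/611 × $2,831.00 → $2,052.59
After Jan 11: 520 on hand, pool $1,834.41 (≈ $3.5277 each)
After Jan 12: 759 on hand, pool $3,268.41 (≈ $4.3062 each)
After Jan 13: 971 on hand, pool $4,116.41 (≈ $4.2394 each)
Jan 14, sell 415: 415/971 × $4,116.41 → $1,759.33
Jan 15, sell 411: 411/556 × $2,357.08 → $1,742.37
Total COGS = $2,052.59 + $1,759.33 + $1,742.37 = $5,554.29
Ending inventory (cost pool remaining) = $614.71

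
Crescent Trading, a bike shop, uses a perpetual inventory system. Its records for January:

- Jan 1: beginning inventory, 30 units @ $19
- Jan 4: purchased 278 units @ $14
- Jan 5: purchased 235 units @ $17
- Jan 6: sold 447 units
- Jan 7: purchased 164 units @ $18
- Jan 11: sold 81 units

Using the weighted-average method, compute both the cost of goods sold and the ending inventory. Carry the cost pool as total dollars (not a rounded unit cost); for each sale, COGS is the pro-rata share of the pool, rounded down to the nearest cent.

COGS = $8,347.29; ending inventory = $3,061.71

After Jan 1: 30 on hand, pool $570.00 (≈ $19.0000 each)
After Jan 4: 308 on hand, pool $4,462.00 (≈ $14.4870 each)
After Jan 5: 543 on hand, pool $8,457.00 (≈ $15.5746 each)
Jan 6, sell 447: 447/543 × $8,457.00 → $6,961.83
After Jan 7: 260 on hand, pool $4,447.17 (≈ $17.1045 each)
Jan 11, sell 81: 81/260 × $4,447.17 → $1,385.46
Total COGS = $6,961.83 + $1,385.46 = $8,347.29
Ending inventory (cost pool remaining) = $3,061.71
Check: goods available $11,409.00 = COGS $8,347.29 + ending $3,061.71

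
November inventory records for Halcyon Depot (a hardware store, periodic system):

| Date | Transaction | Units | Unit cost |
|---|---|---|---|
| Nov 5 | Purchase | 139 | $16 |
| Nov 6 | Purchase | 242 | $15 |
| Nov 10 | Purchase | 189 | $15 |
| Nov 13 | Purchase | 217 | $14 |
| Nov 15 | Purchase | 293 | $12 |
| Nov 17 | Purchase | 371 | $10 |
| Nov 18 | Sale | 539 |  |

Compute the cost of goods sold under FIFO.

COGS = $8,224

Nov 18, 539 sold [FIFO — oldest first]: 139 @ $16 + 242 @ $15 + 158 @ $15 = $8,224
Ending inventory: 31 @ $15 + 217 @ $14 + 293 @ $12 + 371 @ $10 = $10,729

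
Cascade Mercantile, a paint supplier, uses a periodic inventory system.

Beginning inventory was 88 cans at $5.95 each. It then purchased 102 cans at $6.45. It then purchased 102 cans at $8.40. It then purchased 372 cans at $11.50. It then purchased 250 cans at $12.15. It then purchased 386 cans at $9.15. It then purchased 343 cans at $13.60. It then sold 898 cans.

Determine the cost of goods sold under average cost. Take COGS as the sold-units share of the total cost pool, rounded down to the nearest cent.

COGS = $9,592.42

Sale 1, sell 898: 898/1643 × $17,550.50 → $9,592.42
Ending inventory (cost pool remaining) = $7,958.08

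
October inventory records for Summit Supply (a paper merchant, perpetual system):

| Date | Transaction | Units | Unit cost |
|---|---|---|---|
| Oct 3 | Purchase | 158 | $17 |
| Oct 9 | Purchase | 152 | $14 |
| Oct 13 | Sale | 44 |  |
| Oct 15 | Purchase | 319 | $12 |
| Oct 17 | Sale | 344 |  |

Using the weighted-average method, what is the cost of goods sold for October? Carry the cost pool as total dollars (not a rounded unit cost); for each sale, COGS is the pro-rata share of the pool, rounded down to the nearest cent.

After Oct 3: 158 on hand, pool $2,686.00 (≈ $17.0000 each)
After Oct 9: 310 on hand, pool $4,814.00 (≈ $15.5290 each)
Oct 13, sell 44: 44/310 × $4,814.00 → $683.27
After Oct 15: 585 on hand, pool $7,958.73 (≈ $13.6047 each)
Oct 17, sell 344: 344/585 × $7,958.73 → $4,680.00
Total COGS = $683.27 + $4,680.00 = $5,363.27
Ending inventory (cost pool remaining) = $3,278.73

COGS = $5,363.27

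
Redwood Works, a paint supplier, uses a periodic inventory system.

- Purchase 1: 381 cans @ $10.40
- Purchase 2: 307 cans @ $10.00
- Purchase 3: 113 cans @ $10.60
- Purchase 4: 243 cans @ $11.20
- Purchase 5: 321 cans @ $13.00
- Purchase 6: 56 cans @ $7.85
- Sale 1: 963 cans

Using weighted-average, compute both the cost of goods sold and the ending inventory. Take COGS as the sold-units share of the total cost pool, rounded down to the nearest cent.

COGS = $10,547.86; ending inventory = $5,016.54

Sale 1, sell 963: 963/1421 × $15,564.40 → $10,547.86
Ending inventory (cost pool remaining) = $5,016.54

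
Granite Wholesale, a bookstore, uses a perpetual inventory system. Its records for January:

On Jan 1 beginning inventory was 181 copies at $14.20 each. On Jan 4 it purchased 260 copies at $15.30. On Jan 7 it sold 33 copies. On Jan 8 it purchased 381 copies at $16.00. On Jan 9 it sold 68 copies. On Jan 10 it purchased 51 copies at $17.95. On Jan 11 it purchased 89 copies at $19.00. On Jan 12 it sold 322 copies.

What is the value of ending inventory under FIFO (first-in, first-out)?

Jan 7, 33 sold [FIFO — oldest first]: 33 @ $14.20 = $468.60
Jan 9, 68 sold [FIFO — oldest first]: 68 @ $14.20 = $965.60
Jan 12, 322 sold [FIFO — oldest first]: 80 @ $14.20 + 242 @ $15.30 = $4,838.60
Total COGS = $468.60 + $965.60 + $4,838.60 = $6,272.80
Ending inventory: 18 @ $15.30 + 381 @ $16.00 + 51 @ $17.95 + 89 @ $19.00 = $8,977.85

Ending inventory = $8,977.85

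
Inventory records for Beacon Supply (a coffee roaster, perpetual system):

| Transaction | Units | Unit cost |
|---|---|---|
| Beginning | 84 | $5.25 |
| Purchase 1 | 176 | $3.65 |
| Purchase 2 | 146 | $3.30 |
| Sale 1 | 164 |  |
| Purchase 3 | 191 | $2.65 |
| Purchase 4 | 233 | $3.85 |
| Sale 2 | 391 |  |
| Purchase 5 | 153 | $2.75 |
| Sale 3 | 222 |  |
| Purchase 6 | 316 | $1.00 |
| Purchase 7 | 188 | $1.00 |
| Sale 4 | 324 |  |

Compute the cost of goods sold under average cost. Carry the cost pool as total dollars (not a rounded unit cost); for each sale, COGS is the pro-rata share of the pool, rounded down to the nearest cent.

After Beginning: 84 on hand, pool $441.00 (≈ $5.2500 each)
After Purchase 1: 260 on hand, pool $1,083.40 (≈ $4.1669 each)
After Purchase 2: 406 on hand, pool $1,565.20 (≈ $3.8552 each)
Sale 1, sell 164: 164/406 × $1,565.20 → $632.24
After Purchase 3: 433 on hand, pool $1,439.11 (≈ $3.3236 each)
After Purchase 4: 666 on hand, pool $2,336.16 (≈ $3.5077 each)
Sale 2, sell 391: 391/666 × $2,336.16 → $1,371.52
After Purchase 5: 428 on hand, pool $1,385.39 (≈ $3.2369 each)
Sale 3, sell 222: 222/428 × $1,385.39 → $718.59
After Purchase 6: 522 on hand, pool $982.80 (≈ $1.8828 each)
After Purchase 7: 710 on hand, pool $1,170.80 (≈ $1.6490 each)
Sale 4, sell 324: 324/710 × $1,170.80 → $534.28
Total COGS = $632.24 + $1,371.52 + $718.59 + $534.28 = $3,256.63
Ending inventory (cost pool remaining) = $636.52

COGS = $3,256.63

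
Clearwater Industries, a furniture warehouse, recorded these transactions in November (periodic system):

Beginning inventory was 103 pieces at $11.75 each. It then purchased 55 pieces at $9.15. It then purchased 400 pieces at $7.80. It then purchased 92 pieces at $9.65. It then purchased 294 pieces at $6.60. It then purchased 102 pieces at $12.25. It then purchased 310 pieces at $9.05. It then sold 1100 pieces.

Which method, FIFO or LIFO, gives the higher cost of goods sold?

FIFO

FIFO COGS: 103 @ $11.75 + 55 @ $9.15 + 400 @ $7.80 + 92 @ $9.65 + 294 @ $6.60 + 102 @ $12.25 + 54 @ $9.05 = $9,399.90
LIFO COGS: 310 @ $9.05 + 102 @ $12.25 + 294 @ $6.60 + 92 @ $9.65 + 302 @ $7.80 = $9,238.80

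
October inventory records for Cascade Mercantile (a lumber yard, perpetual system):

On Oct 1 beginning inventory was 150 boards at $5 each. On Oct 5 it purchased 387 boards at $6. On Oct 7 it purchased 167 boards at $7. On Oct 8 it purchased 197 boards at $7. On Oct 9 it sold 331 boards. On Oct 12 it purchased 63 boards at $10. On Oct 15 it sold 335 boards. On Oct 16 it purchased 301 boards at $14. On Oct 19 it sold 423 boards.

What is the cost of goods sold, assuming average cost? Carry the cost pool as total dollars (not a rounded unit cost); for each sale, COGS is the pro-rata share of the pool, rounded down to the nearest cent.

COGS = $8,646.88

After Oct 1: 150 on hand, pool $750.00 (≈ $5.0000 each)
After Oct 5: 537 on hand, pool $3,072.00 (≈ $5.7207 each)
After Oct 7: 704 on hand, pool $4,241.00 (≈ $6.0241 each)
After Oct 8: 901 on hand, pool $5,620.00 (≈ $6.2375 each)
Oct 9, sell 331: 331/901 × $5,620.00 → $2,064.61
After Oct 12: 633 on hand, pool $4,185.39 (≈ $6.6120 each)
Oct 15, sell 335: 335/633 × $4,185.39 → $2,215.01
After Oct 16: 599 on hand, pool $6,184.38 (≈ $10.3245 each)
Oct 19, sell 423: 423/599 × $6,184.38 → $4,367.26
Total COGS = $2,064.61 + $2,215.01 + $4,367.26 = $8,646.88
Ending inventory (cost pool remaining) = $1,817.12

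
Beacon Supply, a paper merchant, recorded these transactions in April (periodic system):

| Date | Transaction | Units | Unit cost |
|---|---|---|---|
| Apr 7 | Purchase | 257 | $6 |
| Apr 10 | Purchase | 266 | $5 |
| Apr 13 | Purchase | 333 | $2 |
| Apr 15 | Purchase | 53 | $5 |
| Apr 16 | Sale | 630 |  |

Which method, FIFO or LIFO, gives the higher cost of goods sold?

FIFO COGS: 257 @ $6 + 266 @ $5 + 107 @ $2 = $3,086
LIFO COGS: 53 @ $5 + 333 @ $2 + 244 @ $5 = $2,151

FIFO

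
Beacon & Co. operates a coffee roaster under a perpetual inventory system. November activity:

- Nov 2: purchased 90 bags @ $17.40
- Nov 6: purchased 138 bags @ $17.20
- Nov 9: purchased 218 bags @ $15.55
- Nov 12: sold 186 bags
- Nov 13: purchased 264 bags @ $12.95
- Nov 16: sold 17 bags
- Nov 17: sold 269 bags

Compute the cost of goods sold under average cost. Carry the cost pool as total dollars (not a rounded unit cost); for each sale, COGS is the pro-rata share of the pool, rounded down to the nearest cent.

After Nov 2: 90 on hand, pool $1,566.00 (≈ $17.4000 each)
After Nov 6: 228 on hand, pool $3,939.60 (≈ $17.2789 each)
After Nov 9: 446 on hand, pool $7,329.50 (≈ $16.4339 each)
Nov 12, sell 186: 186/446 × $7,329.50 → $3,056.69
After Nov 13: 524 on hand, pool $7,691.61 (≈ $14.6786 each)
Nov 16, sell 17: 17/524 × $7,691.61 → $249.53
Nov 17, sell 269: 269/507 × $7,442.08 → $3,948.55
Total COGS = $3,056.69 + $249.53 + $3,948.55 = $7,254.77
Ending inventory (cost pool remaining) = $3,493.53

COGS = $7,254.77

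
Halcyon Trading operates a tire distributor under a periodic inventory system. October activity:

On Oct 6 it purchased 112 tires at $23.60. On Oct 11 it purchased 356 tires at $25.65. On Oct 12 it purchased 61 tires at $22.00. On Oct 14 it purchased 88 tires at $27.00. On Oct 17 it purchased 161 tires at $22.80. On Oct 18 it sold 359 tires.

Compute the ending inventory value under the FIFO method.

Ending inventory = $10,184.65

Oct 18, 359 sold [FIFO — oldest first]: 112 @ $23.60 + 247 @ $25.65 = $8,978.75
Ending inventory: 109 @ $25.65 + 61 @ $22.00 + 88 @ $27.00 + 161 @ $22.80 = $10,184.65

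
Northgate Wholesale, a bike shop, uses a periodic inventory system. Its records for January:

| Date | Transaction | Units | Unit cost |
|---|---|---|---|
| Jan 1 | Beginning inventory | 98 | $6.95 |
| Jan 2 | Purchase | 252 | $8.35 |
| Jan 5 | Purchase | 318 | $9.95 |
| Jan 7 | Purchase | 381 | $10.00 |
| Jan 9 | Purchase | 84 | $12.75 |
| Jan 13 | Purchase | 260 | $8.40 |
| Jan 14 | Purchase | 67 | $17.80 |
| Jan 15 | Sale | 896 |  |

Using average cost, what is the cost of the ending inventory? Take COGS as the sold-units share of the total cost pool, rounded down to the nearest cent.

Jan 15, sell 896: 896/1460 × $14,207.00 → $8,718.81
Ending inventory (cost pool remaining) = $5,488.19

Ending inventory = $5,488.19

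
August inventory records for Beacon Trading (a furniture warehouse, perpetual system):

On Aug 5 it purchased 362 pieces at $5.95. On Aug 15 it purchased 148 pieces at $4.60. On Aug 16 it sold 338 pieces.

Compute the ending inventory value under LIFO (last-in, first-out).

Ending inventory = $1,023.40

Aug 16, 338 sold [LIFO — newest first]: 148 @ $4.60 + 190 @ $5.95 = $1,811.30
Ending inventory: 172 @ $5.95 = $1,023.40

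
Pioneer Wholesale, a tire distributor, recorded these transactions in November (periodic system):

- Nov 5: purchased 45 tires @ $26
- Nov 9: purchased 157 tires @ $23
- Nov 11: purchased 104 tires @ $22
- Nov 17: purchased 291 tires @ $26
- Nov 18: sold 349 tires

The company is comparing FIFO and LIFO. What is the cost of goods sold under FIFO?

FIFO COGS: 45 @ $26 + 157 @ $23 + 104 @ $22 + 43 @ $26 = $8,187
LIFO COGS: 291 @ $26 + 58 @ $22 = $8,842

COGS = $8,187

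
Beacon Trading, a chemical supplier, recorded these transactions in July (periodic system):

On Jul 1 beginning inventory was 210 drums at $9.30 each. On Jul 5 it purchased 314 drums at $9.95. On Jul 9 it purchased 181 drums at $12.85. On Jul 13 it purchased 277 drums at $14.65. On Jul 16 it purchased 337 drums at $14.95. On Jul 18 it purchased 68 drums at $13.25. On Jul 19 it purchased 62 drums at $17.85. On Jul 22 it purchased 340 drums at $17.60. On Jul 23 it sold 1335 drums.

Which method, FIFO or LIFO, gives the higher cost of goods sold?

FIFO COGS: 210 @ $9.30 + 314 @ $9.95 + 181 @ $12.85 + 277 @ $14.65 + 337 @ $14.95 + 16 @ $13.25 = $16,711.35
LIFO COGS: 340 @ $17.60 + 62 @ $17.85 + 68 @ $13.25 + 337 @ $14.95 + 277 @ $14.65 + 181 @ $12.85 + 70 @ $9.95 = $20,110.25

LIFO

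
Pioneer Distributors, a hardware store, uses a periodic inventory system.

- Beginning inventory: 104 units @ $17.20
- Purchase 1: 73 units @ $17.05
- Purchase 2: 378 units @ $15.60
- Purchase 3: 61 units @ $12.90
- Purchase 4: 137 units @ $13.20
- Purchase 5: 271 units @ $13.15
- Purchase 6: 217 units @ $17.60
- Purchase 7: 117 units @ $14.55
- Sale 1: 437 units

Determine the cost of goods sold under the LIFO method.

Sale 1 (437) [LIFO — newest first]: 117 @ $14.55 + 217 @ $17.60 + 103 @ $13.15 = $6,876.00
Ending inventory: 104 @ $17.20 + 73 @ $17.05 + 378 @ $15.60 + 61 @ $12.90 + 137 @ $13.20 + 168 @ $13.15 = $13,734.75

COGS = $6,876.00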